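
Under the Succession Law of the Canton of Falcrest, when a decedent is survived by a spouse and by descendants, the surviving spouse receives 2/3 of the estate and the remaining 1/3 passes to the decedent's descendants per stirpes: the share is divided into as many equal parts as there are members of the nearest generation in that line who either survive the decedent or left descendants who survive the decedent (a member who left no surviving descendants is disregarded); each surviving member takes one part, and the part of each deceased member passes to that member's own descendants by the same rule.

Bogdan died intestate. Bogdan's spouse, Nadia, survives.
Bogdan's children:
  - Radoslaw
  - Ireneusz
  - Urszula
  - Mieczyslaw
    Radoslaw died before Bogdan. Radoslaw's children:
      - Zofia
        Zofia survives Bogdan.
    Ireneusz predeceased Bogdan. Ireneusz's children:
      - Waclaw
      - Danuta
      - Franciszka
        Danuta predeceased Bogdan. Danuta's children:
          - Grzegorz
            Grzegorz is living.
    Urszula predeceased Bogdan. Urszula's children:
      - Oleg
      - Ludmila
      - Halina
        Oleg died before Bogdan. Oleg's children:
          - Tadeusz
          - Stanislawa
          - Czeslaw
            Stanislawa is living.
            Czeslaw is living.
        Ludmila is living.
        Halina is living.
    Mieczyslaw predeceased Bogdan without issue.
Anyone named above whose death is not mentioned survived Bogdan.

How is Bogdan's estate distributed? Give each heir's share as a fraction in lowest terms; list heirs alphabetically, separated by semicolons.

Nadia, as surviving spouse, takes 2/3.
The remaining 1/3 passes to Bogdan's descendants per stirpes.
Mieczyslaw left no surviving issue, so that branch lapses and is disregarded.
The 1/3 is divided into 3 equal shares of 1/9 among Radoslaw, Ireneusz, Urszula.
Radoslaw predeceased; the 1/9 allotted to Radoslaw's branch passes to Radoslaw's issue by representation.
Zofia is the sole taker at this level and receives the full 1/9.
Ireneusz predeceased; the 1/9 allotted to Ireneusz's branch passes to Ireneusz's issue by representation.
The 1/9 is divided into 3 equal shares of 1/27 among Waclaw, Danuta, Franciszka.
Waclaw is living and takes 1/27.
Danuta predeceased; the 1/27 allotted to Danuta's branch passes to Danuta's issue by representation.
Grzegorz is the sole taker at this level and receives the full 1/27.
Franciszka is living and takes 1/27.
Urszula predeceased; the 1/9 allotted to Urszula's branch passes to Urszula's issue by representation.
The 1/9 is divided into 3 equal shares of 1/27 among Oleg, Ludmila, Halina.
Oleg predeceased; the 1/27 allotted to Oleg's branch passes to Oleg's issue by representation.
The 1/27 is divided into 3 equal shares of 1/81 among Tadeusz, Stanislawa, Czeslaw.
Tadeusz is living and takes 1/81.
Stanislawa is living and takes 1/81.
Czeslaw is living and takes 1/81.
Ludmila is living and takes 1/27.
Halina is living and takes 1/27.

Czeslaw 1/81; Franciszka 1/27; Grzegorz 1/27; Halina 1/27; Ludmila 1/27; Nadia 2/3; Stanislawa 1/81; Tadeusz 1/81; Waclaw 1/27; Zofia 1/9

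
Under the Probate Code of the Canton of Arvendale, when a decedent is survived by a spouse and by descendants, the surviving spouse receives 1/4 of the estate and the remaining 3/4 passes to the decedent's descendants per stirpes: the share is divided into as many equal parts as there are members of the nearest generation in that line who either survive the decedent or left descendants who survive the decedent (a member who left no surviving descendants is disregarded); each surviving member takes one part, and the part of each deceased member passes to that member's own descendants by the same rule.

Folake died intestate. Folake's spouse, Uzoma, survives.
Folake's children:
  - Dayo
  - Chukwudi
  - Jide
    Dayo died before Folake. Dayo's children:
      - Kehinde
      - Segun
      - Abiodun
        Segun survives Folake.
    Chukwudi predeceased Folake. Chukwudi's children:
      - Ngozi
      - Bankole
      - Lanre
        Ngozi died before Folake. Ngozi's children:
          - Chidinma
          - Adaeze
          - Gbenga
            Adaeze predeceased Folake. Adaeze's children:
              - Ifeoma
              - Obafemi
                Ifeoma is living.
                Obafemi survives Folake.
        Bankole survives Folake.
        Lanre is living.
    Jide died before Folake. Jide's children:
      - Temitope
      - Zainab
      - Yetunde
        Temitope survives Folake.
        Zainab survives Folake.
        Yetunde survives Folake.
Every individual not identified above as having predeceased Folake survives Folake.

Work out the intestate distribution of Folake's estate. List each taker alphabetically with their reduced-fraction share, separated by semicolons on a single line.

Uzoma, as surviving spouse, takes 1/4.
The remaining 3/4 passes to Folake's descendants per stirpes.
The 3/4 is divided into 3 equal shares of 1/4 among Dayo, Chukwudi, Jide.
Dayo predeceased; the 1/4 allotted to Dayo's branch passes to Dayo's issue by representation.
The 1/4 is divided into 3 equal shares of 1/12 among Kehinde, Segun, Abiodun.
Kehinde is living and takes 1/12.
Segun is living and takes 1/12.
Abiodun is living and takes 1/12.
Chukwudi predeceased; the 1/4 allotted to Chukwudi's branch passes to Chukwudi's issue by representation.
The 1/4 is divided into 3 equal shares of 1/12 among Ngozi, Bankole, Lanre.
Ngozi predeceased; the 1/12 allotted to Ngozi's branch passes to Ngozi's issue by representation.
The 1/12 is divided into 3 equal shares of 1/36 among Chidinma, Adaeze, Gbenga.
Chidinma is living and takes 1/36.
Adaeze predeceased; the 1/36 allotted to Adaeze's branch passes to Adaeze's issue by representation.
The 1/36 is divided into 2 equal shares of 1/72 among Ifeoma, Obafemi.
Ifeoma is living and takes 1/72.
Obafemi is living and takes 1/72.
Gbenga is living and takes 1/36.
Bankole is living and takes 1/12.
Lanre is living and takes 1/12.
Jide predeceased; the 1/4 allotted to Jide's branch passes to Jide's issue by representation.
The 1/4 is divided into 3 equal shares of 1/12 among Temitope, Zainab, Yetunde.
Temitope is living and takes 1/12.
Zainab is living and takes 1/12.
Yetunde is living and takes 1/12.

Abiodun 1/12; Bankole 1/12; Chidinma 1/36; Gbenga 1/36; Ifeoma 1/72; Kehinde 1/12; Lanre 1/12; Obafemi 1/72; Segun 1/12; Temitope 1/12; Uzoma 1/4; Yetunde 1/12; Zainab 1/12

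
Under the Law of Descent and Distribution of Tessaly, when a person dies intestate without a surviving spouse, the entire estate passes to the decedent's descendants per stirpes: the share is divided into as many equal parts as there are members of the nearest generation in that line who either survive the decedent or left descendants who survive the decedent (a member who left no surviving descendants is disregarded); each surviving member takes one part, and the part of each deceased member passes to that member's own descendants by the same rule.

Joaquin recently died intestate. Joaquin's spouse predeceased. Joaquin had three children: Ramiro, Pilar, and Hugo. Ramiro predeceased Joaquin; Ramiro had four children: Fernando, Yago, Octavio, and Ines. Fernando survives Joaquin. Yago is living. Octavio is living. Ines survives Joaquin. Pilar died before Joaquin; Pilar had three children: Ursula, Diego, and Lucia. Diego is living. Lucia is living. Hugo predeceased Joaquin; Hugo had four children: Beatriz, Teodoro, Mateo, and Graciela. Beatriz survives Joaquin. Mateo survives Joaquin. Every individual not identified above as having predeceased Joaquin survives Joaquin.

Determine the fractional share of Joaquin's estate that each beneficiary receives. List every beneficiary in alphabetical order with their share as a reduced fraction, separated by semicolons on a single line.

There is no surviving spouse, so the entire estate passes to Joaquin's descendants per stirpes.
The estate is divided into 3 equal shares of 1/3 among Ramiro, Pilar, Hugo.
Ramiro predeceased; the 1/3 allotted to Ramiro's branch passes to Ramiro's issue by representation.
The 1/3 is divided into 4 equal shares of 1/12 among Fernando, Yago, Octavio, Ines.
Fernando is living and takes 1/12.
Yago is living and takes 1/12.
Octavio is living and takes 1/12.
Ines is living and takes 1/12.
Pilar predeceased; the 1/3 allotted to Pilar's branch passes to Pilar's issue by representation.
The 1/3 is divided into 3 equal shares of 1/9 among Ursula, Diego, Lucia.
Ursula is living and takes 1/9.
Diego is living and takes 1/9.
Lucia is living and takes 1/9.
Hugo predeceased; the 1/3 allotted to Hugo's branch passes to Hugo's issue by representation.
The 1/3 is divided into 4 equal shares of 1/12 among Beatriz, Teodoro, Mateo, Graciela.
Beatriz is living and takes 1/12.
Teodoro is living and takes 1/12.
Mateo is living and takes 1/12.
Graciela is living and takes 1/12.

Beatriz 1/12; Diego 1/9; Fernando 1/12; Graciela 1/12; Ines 1/12; Lucia 1/9; Mateo 1/12; Octavio 1/12; Teodoro 1/12; Ursula 1/9; Yago 1/12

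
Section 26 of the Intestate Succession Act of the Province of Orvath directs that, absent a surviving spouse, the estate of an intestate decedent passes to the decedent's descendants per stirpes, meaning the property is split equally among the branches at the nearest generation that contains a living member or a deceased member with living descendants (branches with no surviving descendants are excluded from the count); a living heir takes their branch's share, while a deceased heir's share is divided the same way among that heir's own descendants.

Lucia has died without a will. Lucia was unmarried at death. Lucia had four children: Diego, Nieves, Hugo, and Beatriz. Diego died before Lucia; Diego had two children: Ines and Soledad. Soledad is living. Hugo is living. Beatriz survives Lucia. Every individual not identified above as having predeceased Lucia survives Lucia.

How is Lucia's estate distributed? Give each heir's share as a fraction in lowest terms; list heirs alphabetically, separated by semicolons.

Beatriz 1/4; Hugo 1/4; Ines 1/8; Nieves 1/4; Soledad 1/8

There is no surviving spouse, so the entire estate passes to Lucia's descendants per stirpes.
The estate is divided into 4 equal shares of 1/4 among Diego, Nieves, Hugo, Beatriz.
Diego predeceased; the 1/4 allotted to Diego's branch passes to Diego's issue by representation.
The 1/4 is divided into 2 equal shares of 1/8 among Ines, Soledad.
Ines is living and takes 1/8.
Soledad is living and takes 1/8.
Nieves is living and takes 1/4.
Hugo is living and takes 1/4.
Beatriz is living and takes 1/4.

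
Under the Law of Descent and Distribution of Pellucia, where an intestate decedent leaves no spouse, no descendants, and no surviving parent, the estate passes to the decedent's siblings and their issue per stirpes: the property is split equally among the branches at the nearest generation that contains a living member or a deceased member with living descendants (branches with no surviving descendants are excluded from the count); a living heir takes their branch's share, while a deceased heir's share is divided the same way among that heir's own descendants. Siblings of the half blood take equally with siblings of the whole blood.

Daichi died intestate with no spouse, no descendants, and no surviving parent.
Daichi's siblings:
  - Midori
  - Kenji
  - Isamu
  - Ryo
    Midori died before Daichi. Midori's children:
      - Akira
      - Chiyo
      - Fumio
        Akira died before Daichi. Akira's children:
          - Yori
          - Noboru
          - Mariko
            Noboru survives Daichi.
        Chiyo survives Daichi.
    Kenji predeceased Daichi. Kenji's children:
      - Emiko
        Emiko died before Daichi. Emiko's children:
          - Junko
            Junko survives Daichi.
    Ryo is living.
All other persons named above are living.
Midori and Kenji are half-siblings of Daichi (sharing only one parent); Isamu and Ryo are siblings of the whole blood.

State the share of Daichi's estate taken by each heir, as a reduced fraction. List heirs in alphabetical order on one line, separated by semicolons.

No spouse, descendants, or parent survives, so the estate passes to Daichi's siblings per stirpes.
Half-blood and whole-blood siblings take equally under the stated rule.
The estate is divided into 4 equal shares of 1/4 among Midori, Kenji, Isamu, Ryo.
Midori predeceased; the 1/4 allotted to Midori's branch passes to Midori's issue by representation.
The 1/4 is divided into 3 equal shares of 1/12 among Akira, Chiyo, Fumio.
Akira predeceased; the 1/12 allotted to Akira's branch passes to Akira's issue by representation.
The 1/12 is divided into 3 equal shares of 1/36 among Yori, Noboru, Mariko.
Yori is living and takes 1/36.
Noboru is living and takes 1/36.
Mariko is living and takes 1/36.
Chiyo is living and takes 1/12.
Fumio is living and takes 1/12.
Kenji predeceased; the 1/4 allotted to Kenji's branch passes to Kenji's issue by representation.
Emiko's line is the sole branch at this level, so the full 1/4 passes to Emiko's issue by representation.
Junko is the sole taker at this level and receives the full 1/4.
Isamu is living and takes 1/4.
Ryo is living and takes 1/4.

Chiyo 1/12; Fumio 1/12; Isamu 1/4; Junko 1/4; Mariko 1/36; Noboru 1/36; Ryo 1/4; Yori 1/36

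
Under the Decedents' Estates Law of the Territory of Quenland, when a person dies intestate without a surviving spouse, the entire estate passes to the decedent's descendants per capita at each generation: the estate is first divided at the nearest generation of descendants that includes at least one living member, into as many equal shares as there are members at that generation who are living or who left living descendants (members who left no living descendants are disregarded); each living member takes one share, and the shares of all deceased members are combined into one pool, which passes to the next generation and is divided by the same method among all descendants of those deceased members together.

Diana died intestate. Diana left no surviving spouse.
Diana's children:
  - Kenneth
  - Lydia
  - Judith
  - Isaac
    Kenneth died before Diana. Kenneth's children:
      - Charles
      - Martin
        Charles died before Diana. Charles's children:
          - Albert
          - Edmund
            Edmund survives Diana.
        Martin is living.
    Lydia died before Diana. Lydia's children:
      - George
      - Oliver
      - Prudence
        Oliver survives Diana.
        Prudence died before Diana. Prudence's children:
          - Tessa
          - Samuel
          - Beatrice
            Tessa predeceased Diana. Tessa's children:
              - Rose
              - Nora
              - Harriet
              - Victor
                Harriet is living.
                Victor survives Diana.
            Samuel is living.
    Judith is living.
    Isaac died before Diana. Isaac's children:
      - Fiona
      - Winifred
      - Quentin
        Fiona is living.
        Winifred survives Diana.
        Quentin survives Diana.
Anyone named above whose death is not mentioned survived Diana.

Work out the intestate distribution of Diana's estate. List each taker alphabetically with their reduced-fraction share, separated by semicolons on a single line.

There is no surviving spouse, so the entire estate passes to Diana's descendants per capita at each generation.
At generation 1 (Kenneth, Lydia, Judith, Isaac) there are 4 shares of (1)/4 = 1/4 each.
Living: Judith — each takes 1/4.
Deceased: Kenneth, Lydia, and Isaac. Their combined 3/4 is pooled and carried to generation 2.
At generation 2 (Charles, Martin, George, Oliver, Prudence, Fiona, Winifred, Quentin) there are 8 shares of (3/4)/8 = 3/32 each.
Living: Martin, George, Oliver, Fiona, Winifred, and Quentin — each takes 3/32.
Deceased: Charles and Prudence. Their combined 3/16 is pooled and carried to generation 3.
At generation 3 (Albert, Edmund, Tessa, Samuel, Beatrice) there are 5 shares of (3/16)/5 = 3/80 each.
Living: Albert, Edmund, Samuel, and Beatrice — each takes 3/80.
Deceased: Tessa. That 3/80 share is carried to generation 4.
At generation 4 (Rose, Nora, Harriet, Victor) there are 4 shares of (3/80)/4 = 3/320 each.
Living: Rose, Nora, Harriet, and Victor — each takes 3/320.

Albert 3/80; Beatrice 3/80; Edmund 3/80; Fiona 3/32; George 3/32; Harriet 3/320; Judith 1/4; Martin 3/32; Nora 3/320; Oliver 3/32; Quentin 3/32; Rose 3/320; Samuel 3/80; Victor 3/320; Winifred 3/32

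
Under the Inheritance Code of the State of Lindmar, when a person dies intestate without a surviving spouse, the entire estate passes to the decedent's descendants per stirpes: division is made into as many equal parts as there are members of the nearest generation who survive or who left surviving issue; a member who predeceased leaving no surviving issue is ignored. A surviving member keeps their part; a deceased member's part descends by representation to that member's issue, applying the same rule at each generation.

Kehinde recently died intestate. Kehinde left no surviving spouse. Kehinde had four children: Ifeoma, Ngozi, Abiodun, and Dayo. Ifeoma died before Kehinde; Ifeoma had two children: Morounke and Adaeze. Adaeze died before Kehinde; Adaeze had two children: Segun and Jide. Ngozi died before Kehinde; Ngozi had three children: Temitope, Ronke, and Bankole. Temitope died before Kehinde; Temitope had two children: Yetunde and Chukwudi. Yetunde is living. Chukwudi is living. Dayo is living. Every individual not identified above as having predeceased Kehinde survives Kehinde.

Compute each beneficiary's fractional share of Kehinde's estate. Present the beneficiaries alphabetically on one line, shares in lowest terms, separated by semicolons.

There is no surviving spouse, so the entire estate passes to Kehinde's descendants per stirpes.
The estate is divided into 4 equal shares of 1/4 among Ifeoma, Ngozi, Abiodun, Dayo.
Ifeoma predeceased; the 1/4 allotted to Ifeoma's branch passes to Ifeoma's issue by representation.
The 1/4 is divided into 2 equal shares of 1/8 among Morounke, Adaeze.
Morounke is living and takes 1/8.
Adaeze predeceased; the 1/8 allotted to Adaeze's branch passes to Adaeze's issue by representation.
The 1/8 is divided into 2 equal shares of 1/16 among Segun, Jide.
Segun is living and takes 1/16.
Jide is living and takes 1/16.
Ngozi predeceased; the 1/4 allotted to Ngozi's branch passes to Ngozi's issue by representation.
The 1/4 is divided into 3 equal shares of 1/12 among Temitope, Ronke, Bankole.
Temitope predeceased; the 1/12 allotted to Temitope's branch passes to Temitope's issue by representation.
The 1/12 is divided into 2 equal shares of 1/24 among Yetunde, Chukwudi.
Yetunde is living and takes 1/24.
Chukwudi is living and takes 1/24.
Ronke is living and takes 1/12.
Bankole is living and takes 1/12.
Abiodun is living and takes 1/4.
Dayo is living and takes 1/4.

Abiodun 1/4; Bankole 1/12; Chukwudi 1/24; Dayo 1/4; Jide 1/16; Morounke 1/8; Ronke 1/12; Segun 1/16; Yetunde 1/24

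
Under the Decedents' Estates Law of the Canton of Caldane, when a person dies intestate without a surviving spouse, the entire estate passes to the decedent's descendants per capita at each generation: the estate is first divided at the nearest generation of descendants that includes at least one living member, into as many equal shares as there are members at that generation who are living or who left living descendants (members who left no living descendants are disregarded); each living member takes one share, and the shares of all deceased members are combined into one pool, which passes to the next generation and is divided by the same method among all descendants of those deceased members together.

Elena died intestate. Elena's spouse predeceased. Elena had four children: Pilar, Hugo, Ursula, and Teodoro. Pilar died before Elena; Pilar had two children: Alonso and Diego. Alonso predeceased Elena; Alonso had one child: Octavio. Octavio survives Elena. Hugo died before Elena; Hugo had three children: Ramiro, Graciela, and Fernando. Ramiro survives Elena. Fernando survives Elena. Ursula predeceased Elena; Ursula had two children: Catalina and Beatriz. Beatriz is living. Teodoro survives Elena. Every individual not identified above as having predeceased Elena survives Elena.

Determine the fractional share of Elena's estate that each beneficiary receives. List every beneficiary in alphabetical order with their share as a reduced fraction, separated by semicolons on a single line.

Beatriz 3/28; Catalina 3/28; Diego 3/28; Fernando 3/28; Graciela 3/28; Octavio 3/28; Ramiro 3/28; Teodoro 1/4

There is no surviving spouse, so the entire estate passes to Elena's descendants per capita at each generation.
At generation 1 (Pilar, Hugo, Ursula, Teodoro) there are 4 shares of (1)/4 = 1/4 each.
Living: Teodoro — each takes 1/4.
Deceased: Pilar, Hugo, and Ursula. Their combined 3/4 is pooled and carried to generation 2.
At generation 2 (Alonso, Diego, Ramiro, Graciela, Fernando, Catalina, Beatriz) there are 7 shares of (3/4)/7 = 3/28 each.
Living: Diego, Ramiro, Graciela, Fernando, Catalina, and Beatriz — each takes 3/28.
Deceased: Alonso. That 3/28 share is carried to generation 3.
At generation 3 (Octavio) there are 1 shares of (3/28)/1 = 3/28 each.
Living: Octavio — each takes 3/28.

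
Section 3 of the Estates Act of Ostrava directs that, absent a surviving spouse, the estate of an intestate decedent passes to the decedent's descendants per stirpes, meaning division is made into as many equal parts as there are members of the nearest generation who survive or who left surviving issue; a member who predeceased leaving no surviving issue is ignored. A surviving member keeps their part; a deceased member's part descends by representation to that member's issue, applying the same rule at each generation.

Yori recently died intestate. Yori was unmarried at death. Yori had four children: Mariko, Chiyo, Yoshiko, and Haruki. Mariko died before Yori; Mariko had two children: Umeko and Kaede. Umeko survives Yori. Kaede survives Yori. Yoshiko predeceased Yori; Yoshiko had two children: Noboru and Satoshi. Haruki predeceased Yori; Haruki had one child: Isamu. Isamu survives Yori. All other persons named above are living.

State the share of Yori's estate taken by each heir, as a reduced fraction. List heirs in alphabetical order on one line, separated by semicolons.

There is no surviving spouse, so the entire estate passes to Yori's descendants per stirpes.
The estate is divided into 4 equal shares of 1/4 among Mariko, Chiyo, Yoshiko, Haruki.
Mariko predeceased; the 1/4 allotted to Mariko's branch passes to Mariko's issue by representation.
The 1/4 is divided into 2 equal shares of 1/8 among Umeko, Kaede.
Umeko is living and takes 1/8.
Kaede is living and takes 1/8.
Chiyo is living and takes 1/4.
Yoshiko predeceased; the 1/4 allotted to Yoshiko's branch passes to Yoshiko's issue by representation.
The 1/4 is divided into 2 equal shares of 1/8 among Noboru, Satoshi.
Noboru is living and takes 1/8.
Satoshi is living and takes 1/8.
Haruki predeceased; the 1/4 allotted to Haruki's branch passes to Haruki's issue by representation.
Isamu is the sole taker at this level and receives the full 1/4.

Chiyo 1/4; Isamu 1/4; Kaede 1/8; Noboru 1/8; Satoshi 1/8; Umeko 1/8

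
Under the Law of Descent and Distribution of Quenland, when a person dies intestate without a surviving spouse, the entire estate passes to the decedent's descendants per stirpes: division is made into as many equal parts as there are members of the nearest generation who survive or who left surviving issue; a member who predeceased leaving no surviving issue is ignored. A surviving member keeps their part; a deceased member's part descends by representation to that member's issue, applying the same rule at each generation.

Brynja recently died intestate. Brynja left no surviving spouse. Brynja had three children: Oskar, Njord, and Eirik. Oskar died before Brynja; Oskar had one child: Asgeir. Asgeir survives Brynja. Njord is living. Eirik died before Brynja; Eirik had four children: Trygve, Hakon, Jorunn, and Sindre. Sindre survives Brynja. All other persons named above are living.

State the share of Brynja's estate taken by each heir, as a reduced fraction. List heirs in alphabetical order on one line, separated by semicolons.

Asgeir 1/3; Hakon 1/12; Jorunn 1/12; Njord 1/3; Sindre 1/12; Trygve 1/12

There is no surviving spouse, so the entire estate passes to Brynja's descendants per stirpes.
The estate is divided into 3 equal shares of 1/3 among Oskar, Njord, Eirik.
Oskar predeceased; the 1/3 allotted to Oskar's branch passes to Oskar's issue by representation.
Asgeir is the sole taker at this level and receives the full 1/3.
Njord is living and takes 1/3.
Eirik predeceased; the 1/3 allotted to Eirik's branch passes to Eirik's issue by representation.
The 1/3 is divided into 4 equal shares of 1/12 among Trygve, Hakon, Jorunn, Sindre.
Trygve is living and takes 1/12.
Hakon is living and takes 1/12.
Jorunn is living and takes 1/12.
Sindre is living and takes 1/12.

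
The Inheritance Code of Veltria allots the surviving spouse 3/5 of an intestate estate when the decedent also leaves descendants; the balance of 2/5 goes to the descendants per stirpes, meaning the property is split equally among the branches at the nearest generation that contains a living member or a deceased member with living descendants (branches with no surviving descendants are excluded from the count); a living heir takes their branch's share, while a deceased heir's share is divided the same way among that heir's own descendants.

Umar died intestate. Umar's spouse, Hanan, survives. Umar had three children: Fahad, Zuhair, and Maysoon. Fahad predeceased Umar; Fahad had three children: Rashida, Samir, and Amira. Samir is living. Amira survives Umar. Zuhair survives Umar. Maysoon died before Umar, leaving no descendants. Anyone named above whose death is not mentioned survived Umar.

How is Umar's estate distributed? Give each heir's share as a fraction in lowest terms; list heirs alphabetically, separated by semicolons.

Amira 1/15; Hanan 3/5; Rashida 1/15; Samir 1/15; Zuhair 1/5

Hanan, as surviving spouse, takes 3/5.
The remaining 2/5 passes to Umar's descendants per stirpes.
Maysoon left no surviving issue, so that branch lapses and is disregarded.
The 2/5 is divided into 2 equal shares of 1/5 among Fahad, Zuhair.
Fahad predeceased; the 1/5 allotted to Fahad's branch passes to Fahad's issue by representation.
The 1/5 is divided into 3 equal shares of 1/15 among Rashida, Samir, Amira.
Rashida is living and takes 1/15.
Samir is living and takes 1/15.
Amira is living and takes 1/15.
Zuhair is living and takes 1/5.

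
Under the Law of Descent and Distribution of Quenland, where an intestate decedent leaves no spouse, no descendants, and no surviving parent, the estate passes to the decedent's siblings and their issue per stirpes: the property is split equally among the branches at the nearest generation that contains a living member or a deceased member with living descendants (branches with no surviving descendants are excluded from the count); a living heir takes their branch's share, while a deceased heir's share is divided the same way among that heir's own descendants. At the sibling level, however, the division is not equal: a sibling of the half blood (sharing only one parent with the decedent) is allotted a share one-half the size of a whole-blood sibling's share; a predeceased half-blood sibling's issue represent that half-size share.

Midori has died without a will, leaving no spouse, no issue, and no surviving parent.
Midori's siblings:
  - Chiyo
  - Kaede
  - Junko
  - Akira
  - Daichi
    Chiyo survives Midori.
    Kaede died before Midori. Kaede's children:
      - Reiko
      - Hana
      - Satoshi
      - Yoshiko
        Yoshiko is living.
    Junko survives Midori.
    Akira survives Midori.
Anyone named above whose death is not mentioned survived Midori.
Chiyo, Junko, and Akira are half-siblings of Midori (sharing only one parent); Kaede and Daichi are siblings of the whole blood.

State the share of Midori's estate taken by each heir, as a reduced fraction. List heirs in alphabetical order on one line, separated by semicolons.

Akira 1/7; Chiyo 1/7; Daichi 2/7; Hana 1/14; Junko 1/7; Reiko 1/14; Satoshi 1/14; Yoshiko 1/14

No spouse, descendants, or parent survives, so the estate passes to Midori's siblings per stirpes.
Half-blood siblings count for one-half the weight of whole-blood siblings at the initial division.
Dividing 1 in proportion to weights (total weight 7/2): Chiyo (weight 1/2) → 1/7; Kaede (weight 1) → 2/7; Junko (weight 1/2) → 1/7; Akira (weight 1/2) → 1/7; Daichi (weight 1) → 2/7.
Chiyo is living and takes 1/7.
Kaede predeceased; the 2/7 allotted to Kaede's branch passes to Kaede's issue by representation.
The 2/7 is divided into 4 equal shares of 1/14 among Reiko, Hana, Satoshi, Yoshiko.
Reiko is living and takes 1/14.
Hana is living and takes 1/14.
Satoshi is living and takes 1/14.
Yoshiko is living and takes 1/14.
Junko is living and takes 1/7.
Akira is living and takes 1/7.
Daichi is living and takes 2/7.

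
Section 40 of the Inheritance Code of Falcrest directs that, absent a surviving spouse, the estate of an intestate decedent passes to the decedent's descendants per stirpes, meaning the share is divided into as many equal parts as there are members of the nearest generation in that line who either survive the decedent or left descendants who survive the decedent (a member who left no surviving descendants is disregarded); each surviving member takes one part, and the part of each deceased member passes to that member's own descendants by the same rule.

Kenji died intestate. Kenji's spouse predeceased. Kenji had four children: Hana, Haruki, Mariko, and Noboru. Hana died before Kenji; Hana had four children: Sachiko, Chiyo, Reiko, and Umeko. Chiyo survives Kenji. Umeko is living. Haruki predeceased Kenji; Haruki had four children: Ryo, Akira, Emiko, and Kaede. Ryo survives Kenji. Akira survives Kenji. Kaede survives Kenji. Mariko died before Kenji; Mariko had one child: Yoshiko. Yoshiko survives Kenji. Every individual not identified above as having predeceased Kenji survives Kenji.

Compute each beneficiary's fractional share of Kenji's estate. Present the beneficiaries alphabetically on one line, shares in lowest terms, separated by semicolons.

There is no surviving spouse, so the entire estate passes to Kenji's descendants per stirpes.
The estate is divided into 4 equal shares of 1/4 among Hana, Haruki, Mariko, Noboru.
Hana predeceased; the 1/4 allotted to Hana's branch passes to Hana's issue by representation.
The 1/4 is divided into 4 equal shares of 1/16 among Sachiko, Chiyo, Reiko, Umeko.
Sachiko is living and takes 1/16.
Chiyo is living and takes 1/16.
Reiko is living and takes 1/16.
Umeko is living and takes 1/16.
Haruki predeceased; the 1/4 allotted to Haruki's branch passes to Haruki's issue by representation.
The 1/4 is divided into 4 equal shares of 1/16 among Ryo, Akira, Emiko, Kaede.
Ryo is living and takes 1/16.
Akira is living and takes 1/16.
Emiko is living and takes 1/16.
Kaede is living and takes 1/16.
Mariko predeceased; the 1/4 allotted to Mariko's branch passes to Mariko's issue by representation.
Yoshiko is the sole taker at this level and receives the full 1/4.
Noboru is living and takes 1/4.

Akira 1/16; Chiyo 1/16; Emiko 1/16; Kaede 1/16; Noboru 1/4; Reiko 1/16; Ryo 1/16; Sachiko 1/16; Umeko 1/16; Yoshiko 1/4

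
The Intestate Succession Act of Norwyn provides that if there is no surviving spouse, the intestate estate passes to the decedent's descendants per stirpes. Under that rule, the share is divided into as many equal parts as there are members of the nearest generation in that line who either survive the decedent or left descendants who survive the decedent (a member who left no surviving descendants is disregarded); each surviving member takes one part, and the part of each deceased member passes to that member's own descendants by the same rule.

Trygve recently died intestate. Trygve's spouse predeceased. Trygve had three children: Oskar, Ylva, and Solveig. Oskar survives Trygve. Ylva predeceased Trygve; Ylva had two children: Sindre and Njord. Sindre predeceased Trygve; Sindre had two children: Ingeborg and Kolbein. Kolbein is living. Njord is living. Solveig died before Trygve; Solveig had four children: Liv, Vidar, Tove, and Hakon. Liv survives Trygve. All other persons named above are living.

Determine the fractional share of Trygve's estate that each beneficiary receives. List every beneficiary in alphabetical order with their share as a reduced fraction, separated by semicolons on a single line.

There is no surviving spouse, so the entire estate passes to Trygve's descendants per stirpes.
The estate is divided into 3 equal shares of 1/3 among Oskar, Ylva, Solveig.
Oskar is living and takes 1/3.
Ylva predeceased; the 1/3 allotted to Ylva's branch passes to Ylva's issue by representation.
The 1/3 is divided into 2 equal shares of 1/6 among Sindre, Njord.
Sindre predeceased; the 1/6 allotted to Sindre's branch passes to Sindre's issue by representation.
The 1/6 is divided into 2 equal shares of 1/12 among Ingeborg, Kolbein.
Ingeborg is living and takes 1/12.
Kolbein is living and takes 1/12.
Njord is living and takes 1/6.
Solveig predeceased; the 1/3 allotted to Solveig's branch passes to Solveig's issue by representation.
The 1/3 is divided into 4 equal shares of 1/12 among Liv, Vidar, Tove, Hakon.
Liv is living and takes 1/12.
Vidar is living and takes 1/12.
Tove is living and takes 1/12.
Hakon is living and takes 1/12.

Hakon 1/12; Ingeborg 1/12; Kolbein 1/12; Liv 1/12; Njord 1/6; Oskar 1/3; Tove 1/12; Vidar 1/12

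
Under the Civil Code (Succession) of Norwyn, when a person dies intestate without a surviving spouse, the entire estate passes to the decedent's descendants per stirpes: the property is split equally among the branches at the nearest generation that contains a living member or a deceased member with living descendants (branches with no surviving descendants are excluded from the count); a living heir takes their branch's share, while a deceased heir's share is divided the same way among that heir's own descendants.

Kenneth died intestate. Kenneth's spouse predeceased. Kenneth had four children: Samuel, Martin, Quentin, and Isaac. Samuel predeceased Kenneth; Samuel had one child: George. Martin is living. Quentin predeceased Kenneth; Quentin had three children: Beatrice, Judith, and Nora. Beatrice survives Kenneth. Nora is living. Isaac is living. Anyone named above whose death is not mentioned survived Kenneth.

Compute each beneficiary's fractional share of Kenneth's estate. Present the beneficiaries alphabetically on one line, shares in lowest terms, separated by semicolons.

Beatrice 1/12; George 1/4; Isaac 1/4; Judith 1/12; Martin 1/4; Nora 1/12

There is no surviving spouse, so the entire estate passes to Kenneth's descendants per stirpes.
The estate is divided into 4 equal shares of 1/4 among Samuel, Martin, Quentin, Isaac.
Samuel predeceased; the 1/4 allotted to Samuel's branch passes to Samuel's issue by representation.
George is the sole taker at this level and receives the full 1/4.
Martin is living and takes 1/4.
Quentin predeceased; the 1/4 allotted to Quentin's branch passes to Quentin's issue by representation.
The 1/4 is divided into 3 equal shares of 1/12 among Beatrice, Judith, Nora.
Beatrice is living and takes 1/12.
Judith is living and takes 1/12.
Nora is living and takes 1/12.
Isaac is living and takes 1/4.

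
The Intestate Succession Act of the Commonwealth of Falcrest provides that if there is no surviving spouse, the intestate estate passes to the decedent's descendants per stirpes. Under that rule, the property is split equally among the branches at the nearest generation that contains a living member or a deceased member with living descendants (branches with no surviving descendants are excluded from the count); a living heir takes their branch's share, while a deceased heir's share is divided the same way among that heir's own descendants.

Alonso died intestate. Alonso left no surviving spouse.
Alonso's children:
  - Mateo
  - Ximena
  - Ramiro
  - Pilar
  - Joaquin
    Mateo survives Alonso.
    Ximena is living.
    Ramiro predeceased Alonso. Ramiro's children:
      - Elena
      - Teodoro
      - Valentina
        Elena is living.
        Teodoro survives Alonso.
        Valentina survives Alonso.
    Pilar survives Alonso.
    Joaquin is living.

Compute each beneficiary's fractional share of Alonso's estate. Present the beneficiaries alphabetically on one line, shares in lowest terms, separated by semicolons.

Elena 1/15; Joaquin 1/5; Mateo 1/5; Pilar 1/5; Teodoro 1/15; Valentina 1/15; Ximena 1/5

There is no surviving spouse, so the entire estate passes to Alonso's descendants per stirpes.
The estate is divided into 5 equal shares of 1/5 among Mateo, Ximena, Ramiro, Pilar, Joaquin.
Mateo is living and takes 1/5.
Ximena is living and takes 1/5.
Ramiro predeceased; the 1/5 allotted to Ramiro's branch passes to Ramiro's issue by representation.
The 1/5 is divided into 3 equal shares of 1/15 among Elena, Teodoro, Valentina.
Elena is living and takes 1/15.
Teodoro is living and takes 1/15.
Valentina is living and takes 1/15.
Pilar is living and takes 1/5.
Joaquin is living and takes 1/5.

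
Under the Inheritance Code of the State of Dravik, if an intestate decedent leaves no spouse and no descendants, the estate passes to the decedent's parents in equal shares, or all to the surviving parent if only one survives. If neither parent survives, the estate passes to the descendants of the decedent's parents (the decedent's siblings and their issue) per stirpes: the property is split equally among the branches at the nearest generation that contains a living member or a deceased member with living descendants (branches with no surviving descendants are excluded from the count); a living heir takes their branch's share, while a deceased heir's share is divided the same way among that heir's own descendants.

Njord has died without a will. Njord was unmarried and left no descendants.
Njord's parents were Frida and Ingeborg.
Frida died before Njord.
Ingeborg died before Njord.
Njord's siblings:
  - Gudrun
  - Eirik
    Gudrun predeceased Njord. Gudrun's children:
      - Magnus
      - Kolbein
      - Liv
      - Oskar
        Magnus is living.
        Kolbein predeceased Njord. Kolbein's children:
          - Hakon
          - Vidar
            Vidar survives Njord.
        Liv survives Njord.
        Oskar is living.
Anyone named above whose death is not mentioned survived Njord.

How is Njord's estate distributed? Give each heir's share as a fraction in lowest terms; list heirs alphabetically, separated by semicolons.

Neither parent survives and there are no descendants, so the estate passes to Njord's siblings and their issue per stirpes.
The estate is divided into 2 equal shares of 1/2 among Gudrun, Eirik.
Gudrun predeceased; the 1/2 allotted to Gudrun's branch passes to Gudrun's issue by representation.
The 1/2 is divided into 4 equal shares of 1/8 among Magnus, Kolbein, Liv, Oskar.
Magnus is living and takes 1/8.
Kolbein predeceased; the 1/8 allotted to Kolbein's branch passes to Kolbein's issue by representation.
The 1/8 is divided into 2 equal shares of 1/16 among Hakon, Vidar.
Hakon is living and takes 1/16.
Vidar is living and takes 1/16.
Liv is living and takes 1/8.
Oskar is living and takes 1/8.
Eirik is living and takes 1/2.

Eirik 1/2; Hakon 1/16; Liv 1/8; Magnus 1/8; Oskar 1/8; Vidar 1/16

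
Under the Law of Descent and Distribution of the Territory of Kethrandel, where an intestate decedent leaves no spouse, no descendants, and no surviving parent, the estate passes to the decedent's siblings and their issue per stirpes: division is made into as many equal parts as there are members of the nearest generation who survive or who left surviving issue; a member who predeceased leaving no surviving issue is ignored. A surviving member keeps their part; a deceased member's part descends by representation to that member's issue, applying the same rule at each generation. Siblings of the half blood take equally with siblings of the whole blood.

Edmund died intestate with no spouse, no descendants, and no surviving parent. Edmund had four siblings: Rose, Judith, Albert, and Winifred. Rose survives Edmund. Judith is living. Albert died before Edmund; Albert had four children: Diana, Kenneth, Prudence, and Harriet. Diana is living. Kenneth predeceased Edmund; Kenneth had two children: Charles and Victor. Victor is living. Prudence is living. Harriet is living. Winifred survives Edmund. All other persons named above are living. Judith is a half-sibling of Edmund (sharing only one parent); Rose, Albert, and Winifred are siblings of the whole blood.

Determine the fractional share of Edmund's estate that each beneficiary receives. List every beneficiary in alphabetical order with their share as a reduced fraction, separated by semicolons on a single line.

Charles 1/32; Diana 1/16; Harriet 1/16; Judith 1/4; Prudence 1/16; Rose 1/4; Victor 1/32; Winifred 1/4

No spouse, descendants, or parent survives, so the estate passes to Edmund's siblings per stirpes.
Half-blood and whole-blood siblings take equally under the stated rule.
The estate is divided into 4 equal shares of 1/4 among Rose, Judith, Albert, Winifred.
Rose is living and takes 1/4.
Judith is living and takes 1/4.
Albert predeceased; the 1/4 allotted to Albert's branch passes to Albert's issue by representation.
The 1/4 is divided into 4 equal shares of 1/16 among Diana, Kenneth, Prudence, Harriet.
Diana is living and takes 1/16.
Kenneth predeceased; the 1/16 allotted to Kenneth's branch passes to Kenneth's issue by representation.
The 1/16 is divided into 2 equal shares of 1/32 among Charles, Victor.
Charles is living and takes 1/32.
Victor is living and takes 1/32.
Prudence is living and takes 1/16.
Harriet is living and takes 1/16.
Winifred is living and takes 1/4.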